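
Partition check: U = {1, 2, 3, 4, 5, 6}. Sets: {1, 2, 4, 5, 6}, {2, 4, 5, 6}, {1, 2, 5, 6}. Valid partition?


A partition requires: (1) non-empty parts, (2) pairwise disjoint, (3) union = U
Parts: {1, 2, 4, 5, 6}, {2, 4, 5, 6}, {1, 2, 5, 6}
Union of parts: {1, 2, 4, 5, 6}
U = {1, 2, 3, 4, 5, 6}
All non-empty? True
Pairwise disjoint? False
Covers U? False

No, not a valid partition


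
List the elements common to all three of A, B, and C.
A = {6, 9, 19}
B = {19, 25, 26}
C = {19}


A ∩ B = {19}
(A ∩ B) ∩ C = {19}

A ∩ B ∩ C = {19}


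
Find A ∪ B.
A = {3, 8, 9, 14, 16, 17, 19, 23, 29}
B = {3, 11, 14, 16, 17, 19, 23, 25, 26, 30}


A ∪ B = all elements in A or B (or both)
A = {3, 8, 9, 14, 16, 17, 19, 23, 29}
B = {3, 11, 14, 16, 17, 19, 23, 25, 26, 30}
A ∪ B = {3, 8, 9, 11, 14, 16, 17, 19, 23, 25, 26, 29, 30}

A ∪ B = {3, 8, 9, 11, 14, 16, 17, 19, 23, 25, 26, 29, 30}


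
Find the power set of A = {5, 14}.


|A| = 2, so |P(A)| = 2^2 = 4
Enumerate subsets by cardinality (0 to 2):
∅, {5}, {14}, {5, 14}

P(A) has 4 subsets: ∅, {5}, {14}, {5, 14}


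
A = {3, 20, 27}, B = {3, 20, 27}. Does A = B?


Two sets are equal iff they have exactly the same elements.
A = {3, 20, 27}
B = {3, 20, 27}
Same elements → A = B

Yes, A = B


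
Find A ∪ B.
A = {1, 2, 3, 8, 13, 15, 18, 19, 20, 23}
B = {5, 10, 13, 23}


A ∪ B = all elements in A or B (or both)
A = {1, 2, 3, 8, 13, 15, 18, 19, 20, 23}
B = {5, 10, 13, 23}
A ∪ B = {1, 2, 3, 5, 8, 10, 13, 15, 18, 19, 20, 23}

A ∪ B = {1, 2, 3, 5, 8, 10, 13, 15, 18, 19, 20, 23}


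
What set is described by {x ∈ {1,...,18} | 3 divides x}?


Checking each candidate:
Condition: multiples of 3 in {1,...,18}
Result = {3, 6, 9, 12, 15, 18}

{3, 6, 9, 12, 15, 18}


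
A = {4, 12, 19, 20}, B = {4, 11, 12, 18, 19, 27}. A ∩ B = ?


A ∩ B = elements in both A and B
A = {4, 12, 19, 20}
B = {4, 11, 12, 18, 19, 27}
A ∩ B = {4, 12, 19}

A ∩ B = {4, 12, 19}


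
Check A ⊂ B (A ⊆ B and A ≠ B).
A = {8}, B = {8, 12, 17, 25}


A ⊂ B requires: A ⊆ B AND A ≠ B.
A ⊆ B? Yes
A = B? No
A ⊂ B: Yes (A is a proper subset of B)

Yes, A ⊂ B


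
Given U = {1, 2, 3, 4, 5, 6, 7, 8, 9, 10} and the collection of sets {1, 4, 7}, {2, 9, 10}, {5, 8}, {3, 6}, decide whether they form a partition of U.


A partition requires: (1) non-empty parts, (2) pairwise disjoint, (3) union = U
Parts: {1, 4, 7}, {2, 9, 10}, {5, 8}, {3, 6}
Union of parts: {1, 2, 3, 4, 5, 6, 7, 8, 9, 10}
U = {1, 2, 3, 4, 5, 6, 7, 8, 9, 10}
All non-empty? True
Pairwise disjoint? True
Covers U? True

Yes, valid partition


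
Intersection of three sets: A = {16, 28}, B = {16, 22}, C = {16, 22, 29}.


A ∩ B = {16}
(A ∩ B) ∩ C = {16}

A ∩ B ∩ C = {16}


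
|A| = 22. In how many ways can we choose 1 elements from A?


C(n,k) = n! / (k!(n-k)!)
C(22,1) = 22! / (1!21!)
= 22

C(22,1) = 22


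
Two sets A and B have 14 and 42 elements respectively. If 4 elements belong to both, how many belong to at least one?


|A ∪ B| = |A| + |B| - |A ∩ B|
= 14 + 42 - 4
= 52

|A ∪ B| = 52


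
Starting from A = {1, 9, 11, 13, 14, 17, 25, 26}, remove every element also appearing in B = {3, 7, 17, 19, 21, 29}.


A \ B = elements in A but not in B
A = {1, 9, 11, 13, 14, 17, 25, 26}
B = {3, 7, 17, 19, 21, 29}
Remove from A any elements in B
A \ B = {1, 9, 11, 13, 14, 25, 26}

A \ B = {1, 9, 11, 13, 14, 25, 26}


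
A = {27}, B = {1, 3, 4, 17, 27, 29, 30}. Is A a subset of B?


A ⊆ B means every element of A is in B.
All elements of A are in B.
So A ⊆ B.

Yes, A ⊆ B


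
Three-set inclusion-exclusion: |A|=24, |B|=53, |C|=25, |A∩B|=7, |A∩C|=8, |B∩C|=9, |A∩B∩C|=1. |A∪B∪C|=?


|A∪B∪C| = |A|+|B|+|C| - |A∩B|-|A∩C|-|B∩C| + |A∩B∩C|
= 24+53+25 - 7-8-9 + 1
= 102 - 24 + 1
= 79

|A ∪ B ∪ C| = 79


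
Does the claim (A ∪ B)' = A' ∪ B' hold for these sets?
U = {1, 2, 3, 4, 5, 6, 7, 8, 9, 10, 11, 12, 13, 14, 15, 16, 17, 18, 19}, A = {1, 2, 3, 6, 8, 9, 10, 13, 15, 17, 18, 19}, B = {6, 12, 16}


LHS: A ∪ B = {1, 2, 3, 6, 8, 9, 10, 12, 13, 15, 16, 17, 18, 19}
(A ∪ B)' = U \ (A ∪ B) = {4, 5, 7, 11, 14}
A' = {4, 5, 7, 11, 12, 14, 16}, B' = {1, 2, 3, 4, 5, 7, 8, 9, 10, 11, 13, 14, 15, 17, 18, 19}
Claimed RHS: A' ∪ B' = {1, 2, 3, 4, 5, 7, 8, 9, 10, 11, 12, 13, 14, 15, 16, 17, 18, 19}
Identity is INVALID: LHS = {4, 5, 7, 11, 14} but the RHS claimed here equals {1, 2, 3, 4, 5, 7, 8, 9, 10, 11, 12, 13, 14, 15, 16, 17, 18, 19}. The correct form is (A ∪ B)' = A' ∩ B'.

Identity is invalid: (A ∪ B)' = {4, 5, 7, 11, 14} but A' ∪ B' = {1, 2, 3, 4, 5, 7, 8, 9, 10, 11, 12, 13, 14, 15, 16, 17, 18, 19}. The correct De Morgan law is (A ∪ B)' = A' ∩ B'.


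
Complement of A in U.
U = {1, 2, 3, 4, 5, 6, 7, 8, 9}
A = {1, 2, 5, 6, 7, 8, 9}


Aᶜ = U \ A = elements in U but not in A
U = {1, 2, 3, 4, 5, 6, 7, 8, 9}
A = {1, 2, 5, 6, 7, 8, 9}
Aᶜ = {3, 4}

Aᶜ = {3, 4}


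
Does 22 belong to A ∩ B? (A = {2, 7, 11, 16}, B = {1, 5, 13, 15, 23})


A = {2, 7, 11, 16}, B = {1, 5, 13, 15, 23}
A ∩ B = elements in both A and B
A ∩ B = ∅
Checking if 22 ∈ A ∩ B
22 is not in A ∩ B → False

22 ∉ A ∩ B


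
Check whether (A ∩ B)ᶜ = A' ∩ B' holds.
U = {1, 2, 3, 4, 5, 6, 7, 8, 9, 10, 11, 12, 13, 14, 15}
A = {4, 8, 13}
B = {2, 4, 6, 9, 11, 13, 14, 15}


LHS: A ∩ B = {4, 13}
(A ∩ B)' = U \ (A ∩ B) = {1, 2, 3, 5, 6, 7, 8, 9, 10, 11, 12, 14, 15}
A' = {1, 2, 3, 5, 6, 7, 9, 10, 11, 12, 14, 15}, B' = {1, 3, 5, 7, 8, 10, 12}
Claimed RHS: A' ∩ B' = {1, 3, 5, 7, 10, 12}
Identity is INVALID: LHS = {1, 2, 3, 5, 6, 7, 8, 9, 10, 11, 12, 14, 15} but the RHS claimed here equals {1, 3, 5, 7, 10, 12}. The correct form is (A ∩ B)' = A' ∪ B'.

Identity is invalid: (A ∩ B)' = {1, 2, 3, 5, 6, 7, 8, 9, 10, 11, 12, 14, 15} but A' ∩ B' = {1, 3, 5, 7, 10, 12}. The correct De Morgan law is (A ∩ B)' = A' ∪ B'.


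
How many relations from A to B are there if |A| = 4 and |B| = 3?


A relation from A to B is any subset of A × B.
|A × B| = 4 × 3 = 12
# relations = 2^|A × B| = 2^12 = 4096

Number of relations = 4096


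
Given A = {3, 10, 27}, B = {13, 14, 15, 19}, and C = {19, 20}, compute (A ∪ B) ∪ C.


A ∪ B = {3, 10, 13, 14, 15, 19, 27}
(A ∪ B) ∪ C = {3, 10, 13, 14, 15, 19, 20, 27}

A ∪ B ∪ C = {3, 10, 13, 14, 15, 19, 20, 27}


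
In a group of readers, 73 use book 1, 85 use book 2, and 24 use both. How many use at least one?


|A ∪ B| = |A| + |B| - |A ∩ B|
= 73 + 85 - 24
= 134

|A ∪ B| = 134


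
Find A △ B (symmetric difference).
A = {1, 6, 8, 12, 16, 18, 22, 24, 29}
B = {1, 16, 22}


A △ B = (A \ B) ∪ (B \ A) = elements in exactly one of A or B
A \ B = {6, 8, 12, 18, 24, 29}
B \ A = ∅
A △ B = {6, 8, 12, 18, 24, 29}

A △ B = {6, 8, 12, 18, 24, 29}


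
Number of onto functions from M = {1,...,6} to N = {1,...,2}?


n = |M| = 6, k = |N| = 2. Surjections via inclusion-exclusion:
S(n,k) = Σ(-1)^i × C(k,i) × (k-i)^n, i=0 to k
i=0: (-1)^0×C(2,0)×2^6 = 64
i=1: (-1)^1×C(2,1)×1^6 = -2
i=2: (-1)^2×C(2,2)×0^6 = 0
Total = 62

Number of surjections = 62


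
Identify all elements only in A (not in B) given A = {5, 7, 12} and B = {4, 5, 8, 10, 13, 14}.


A = {5, 7, 12}
B = {4, 5, 8, 10, 13, 14}
Region: only in A (not in B)
Elements: {7, 12}

Elements only in A (not in B): {7, 12}


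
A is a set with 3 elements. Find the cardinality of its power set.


Number of subsets = 2^n
= 2^3
= 8

|P(A)| = 8


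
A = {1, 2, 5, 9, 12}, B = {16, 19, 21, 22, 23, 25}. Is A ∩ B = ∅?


Disjoint means A ∩ B = ∅.
A ∩ B = ∅
A ∩ B = ∅, so A and B are disjoint.

Yes, A and B are disjoint


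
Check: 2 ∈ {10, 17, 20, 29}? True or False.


A = {10, 17, 20, 29}
Checking if 2 is in A
2 is not in A → False

2 ∉ A


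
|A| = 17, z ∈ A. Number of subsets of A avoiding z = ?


Subsets of A avoiding z are subsets of A \ {z}, which has 16 elements.
Count = 2^(n-1) = 2^16
= 65536

Number of subsets avoiding z = 65536


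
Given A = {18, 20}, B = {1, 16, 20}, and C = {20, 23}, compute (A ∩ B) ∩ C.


A ∩ B = {20}
(A ∩ B) ∩ C = {20}

A ∩ B ∩ C = {20}


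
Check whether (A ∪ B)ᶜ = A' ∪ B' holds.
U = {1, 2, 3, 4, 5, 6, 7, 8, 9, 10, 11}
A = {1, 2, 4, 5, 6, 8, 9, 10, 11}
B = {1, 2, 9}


LHS: A ∪ B = {1, 2, 4, 5, 6, 8, 9, 10, 11}
(A ∪ B)' = U \ (A ∪ B) = {3, 7}
A' = {3, 7}, B' = {3, 4, 5, 6, 7, 8, 10, 11}
Claimed RHS: A' ∪ B' = {3, 4, 5, 6, 7, 8, 10, 11}
Identity is INVALID: LHS = {3, 7} but the RHS claimed here equals {3, 4, 5, 6, 7, 8, 10, 11}. The correct form is (A ∪ B)' = A' ∩ B'.

Identity is invalid: (A ∪ B)' = {3, 7} but A' ∪ B' = {3, 4, 5, 6, 7, 8, 10, 11}. The correct De Morgan law is (A ∪ B)' = A' ∩ B'.


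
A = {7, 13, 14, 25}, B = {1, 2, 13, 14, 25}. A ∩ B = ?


A ∩ B = elements in both A and B
A = {7, 13, 14, 25}
B = {1, 2, 13, 14, 25}
A ∩ B = {13, 14, 25}

A ∩ B = {13, 14, 25}


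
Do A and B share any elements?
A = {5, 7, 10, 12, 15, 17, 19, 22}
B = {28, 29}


Disjoint means A ∩ B = ∅.
A ∩ B = ∅
A ∩ B = ∅, so A and B are disjoint.

No — A and B share no elements (A ∩ B = ∅), so they are disjoint


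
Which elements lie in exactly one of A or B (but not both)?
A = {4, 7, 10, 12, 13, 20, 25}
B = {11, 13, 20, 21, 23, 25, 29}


A △ B = (A \ B) ∪ (B \ A) = elements in exactly one of A or B
A \ B = {4, 7, 10, 12}
B \ A = {11, 21, 23, 29}
A △ B = {4, 7, 10, 11, 12, 21, 23, 29}

A △ B = {4, 7, 10, 11, 12, 21, 23, 29}


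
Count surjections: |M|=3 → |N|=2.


n = |M| = 3, k = |N| = 2. Surjections via inclusion-exclusion:
S(n,k) = Σ(-1)^i × C(k,i) × (k-i)^n, i=0 to k
i=0: (-1)^0×C(2,0)×2^3 = 8
i=1: (-1)^1×C(2,1)×1^3 = -2
i=2: (-1)^2×C(2,2)×0^3 = 0
Total = 6

Number of surjections = 6


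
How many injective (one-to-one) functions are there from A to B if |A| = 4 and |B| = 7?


An injection sends each of |A| = 4 inputs to a distinct output in B.
# injections = |B|·(|B|-1)·…·(|B|-|A|+1) = 7! / (7 - 4)!
= 7 × 6 × 5 × 4
= 840

Number of injections = 840


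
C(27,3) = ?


C(n,k) = n! / (k!(n-k)!)
C(27,3) = 27! / (3!24!)
= 2925

C(27,3) = 2925


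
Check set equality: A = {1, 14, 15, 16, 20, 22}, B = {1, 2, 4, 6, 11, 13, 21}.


Two sets are equal iff they have exactly the same elements.
A = {1, 14, 15, 16, 20, 22}
B = {1, 2, 4, 6, 11, 13, 21}
Differences: {2, 4, 6, 11, 13, 14, 15, 16, 20, 21, 22}
A ≠ B

No, A ≠ B


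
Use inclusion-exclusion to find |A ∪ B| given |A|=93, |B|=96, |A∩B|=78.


|A ∪ B| = |A| + |B| - |A ∩ B|
= 93 + 96 - 78
= 111

|A ∪ B| = 111


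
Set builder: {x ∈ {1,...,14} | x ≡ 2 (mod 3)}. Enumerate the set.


Checking each candidate:
Condition: x in {1,...,14} with x ≡ 2 (mod 3)
Result = {2, 5, 8, 11, 14}

{2, 5, 8, 11, 14}


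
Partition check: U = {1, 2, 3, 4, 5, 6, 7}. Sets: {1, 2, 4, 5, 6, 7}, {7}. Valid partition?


A partition requires: (1) non-empty parts, (2) pairwise disjoint, (3) union = U
Parts: {1, 2, 4, 5, 6, 7}, {7}
Union of parts: {1, 2, 4, 5, 6, 7}
U = {1, 2, 3, 4, 5, 6, 7}
All non-empty? True
Pairwise disjoint? False
Covers U? False

No, not a valid partition


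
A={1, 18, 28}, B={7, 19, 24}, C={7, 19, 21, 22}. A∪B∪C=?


A ∪ B = {1, 7, 18, 19, 24, 28}
(A ∪ B) ∪ C = {1, 7, 18, 19, 21, 22, 24, 28}

A ∪ B ∪ C = {1, 7, 18, 19, 21, 22, 24, 28}


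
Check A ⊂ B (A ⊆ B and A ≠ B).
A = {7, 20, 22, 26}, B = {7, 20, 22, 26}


A ⊂ B requires: A ⊆ B AND A ≠ B.
A ⊆ B? Yes
A = B? Yes
A = B, so A is not a PROPER subset.

No, A is not a proper subset of B


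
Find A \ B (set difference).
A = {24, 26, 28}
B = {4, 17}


A \ B = elements in A but not in B
A = {24, 26, 28}
B = {4, 17}
Remove from A any elements in B
A \ B = {24, 26, 28}

A \ B = {24, 26, 28}


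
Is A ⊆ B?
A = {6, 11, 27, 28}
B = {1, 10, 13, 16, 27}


A ⊆ B means every element of A is in B.
Elements in A not in B: {6, 11, 28}
So A ⊄ B.

No, A ⊄ B


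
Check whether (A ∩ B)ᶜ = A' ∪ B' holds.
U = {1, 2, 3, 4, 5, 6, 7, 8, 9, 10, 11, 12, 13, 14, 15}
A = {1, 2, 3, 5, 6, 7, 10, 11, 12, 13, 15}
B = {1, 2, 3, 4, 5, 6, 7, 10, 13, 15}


LHS: A ∩ B = {1, 2, 3, 5, 6, 7, 10, 13, 15}
(A ∩ B)' = U \ (A ∩ B) = {4, 8, 9, 11, 12, 14}
A' = {4, 8, 9, 14}, B' = {8, 9, 11, 12, 14}
Claimed RHS: A' ∪ B' = {4, 8, 9, 11, 12, 14}
Identity is VALID: LHS = RHS = {4, 8, 9, 11, 12, 14} ✓

Identity is valid. (A ∩ B)' = A' ∪ B' = {4, 8, 9, 11, 12, 14}


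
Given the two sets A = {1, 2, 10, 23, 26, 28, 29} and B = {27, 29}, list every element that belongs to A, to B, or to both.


A ∪ B = all elements in A or B (or both)
A = {1, 2, 10, 23, 26, 28, 29}
B = {27, 29}
A ∪ B = {1, 2, 10, 23, 26, 27, 28, 29}

A ∪ B = {1, 2, 10, 23, 26, 27, 28, 29}


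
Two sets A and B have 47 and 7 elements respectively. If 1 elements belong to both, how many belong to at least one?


|A ∪ B| = |A| + |B| - |A ∩ B|
= 47 + 7 - 1
= 53

|A ∪ B| = 53


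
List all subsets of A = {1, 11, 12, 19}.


|A| = 4, so |P(A)| = 2^4 = 16
Enumerate subsets by cardinality (0 to 4):
∅, {1}, {11}, {12}, {19}, {1, 11}, {1, 12}, {1, 19}, {11, 12}, {11, 19}, {12, 19}, {1, 11, 12}, {1, 11, 19}, {1, 12, 19}, {11, 12, 19}, {1, 11, 12, 19}

P(A) has 16 subsets: ∅, {1}, {11}, {12}, {19}, {1, 11}, {1, 12}, {1, 19}, {11, 12}, {11, 19}, {12, 19}, {1, 11, 12}, {1, 11, 19}, {1, 12, 19}, {11, 12, 19}, {1, 11, 12, 19}


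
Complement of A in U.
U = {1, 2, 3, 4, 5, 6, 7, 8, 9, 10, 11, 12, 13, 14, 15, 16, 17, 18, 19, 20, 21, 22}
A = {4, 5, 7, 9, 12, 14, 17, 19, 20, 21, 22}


Aᶜ = U \ A = elements in U but not in A
U = {1, 2, 3, 4, 5, 6, 7, 8, 9, 10, 11, 12, 13, 14, 15, 16, 17, 18, 19, 20, 21, 22}
A = {4, 5, 7, 9, 12, 14, 17, 19, 20, 21, 22}
Aᶜ = {1, 2, 3, 6, 8, 10, 11, 13, 15, 16, 18}

Aᶜ = {1, 2, 3, 6, 8, 10, 11, 13, 15, 16, 18}


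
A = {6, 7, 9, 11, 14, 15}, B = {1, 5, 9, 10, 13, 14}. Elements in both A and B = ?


A = {6, 7, 9, 11, 14, 15}
B = {1, 5, 9, 10, 13, 14}
Region: in both A and B
Elements: {9, 14}

Elements in both A and B: {9, 14}


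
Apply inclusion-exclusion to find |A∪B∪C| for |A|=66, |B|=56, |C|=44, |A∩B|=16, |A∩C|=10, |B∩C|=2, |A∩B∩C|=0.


|A∪B∪C| = |A|+|B|+|C| - |A∩B|-|A∩C|-|B∩C| + |A∩B∩C|
= 66+56+44 - 16-10-2 + 0
= 166 - 28 + 0
= 138

|A ∪ B ∪ C| = 138


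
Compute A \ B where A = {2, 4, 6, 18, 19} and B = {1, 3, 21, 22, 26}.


A \ B = elements in A but not in B
A = {2, 4, 6, 18, 19}
B = {1, 3, 21, 22, 26}
Remove from A any elements in B
A \ B = {2, 4, 6, 18, 19}

A \ B = {2, 4, 6, 18, 19}


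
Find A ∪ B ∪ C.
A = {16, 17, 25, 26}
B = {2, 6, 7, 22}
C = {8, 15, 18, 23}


A ∪ B = {2, 6, 7, 16, 17, 22, 25, 26}
(A ∪ B) ∪ C = {2, 6, 7, 8, 15, 16, 17, 18, 22, 23, 25, 26}

A ∪ B ∪ C = {2, 6, 7, 8, 15, 16, 17, 18, 22, 23, 25, 26}


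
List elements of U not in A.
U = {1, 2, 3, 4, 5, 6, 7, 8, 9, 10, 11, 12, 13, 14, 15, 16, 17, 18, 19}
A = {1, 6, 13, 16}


Aᶜ = U \ A = elements in U but not in A
U = {1, 2, 3, 4, 5, 6, 7, 8, 9, 10, 11, 12, 13, 14, 15, 16, 17, 18, 19}
A = {1, 6, 13, 16}
Aᶜ = {2, 3, 4, 5, 7, 8, 9, 10, 11, 12, 14, 15, 17, 18, 19}

Aᶜ = {2, 3, 4, 5, 7, 8, 9, 10, 11, 12, 14, 15, 17, 18, 19}


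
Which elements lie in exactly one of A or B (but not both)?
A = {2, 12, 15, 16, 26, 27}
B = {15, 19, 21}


A △ B = (A \ B) ∪ (B \ A) = elements in exactly one of A or B
A \ B = {2, 12, 16, 26, 27}
B \ A = {19, 21}
A △ B = {2, 12, 16, 19, 21, 26, 27}

A △ B = {2, 12, 16, 19, 21, 26, 27}


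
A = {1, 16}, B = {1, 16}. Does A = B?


Two sets are equal iff they have exactly the same elements.
A = {1, 16}
B = {1, 16}
Same elements → A = B

Yes, A = B


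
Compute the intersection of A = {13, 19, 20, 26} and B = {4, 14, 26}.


A ∩ B = elements in both A and B
A = {13, 19, 20, 26}
B = {4, 14, 26}
A ∩ B = {26}

A ∩ B = {26}


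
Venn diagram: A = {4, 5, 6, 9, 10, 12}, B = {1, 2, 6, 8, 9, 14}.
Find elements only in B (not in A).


A = {4, 5, 6, 9, 10, 12}
B = {1, 2, 6, 8, 9, 14}
Region: only in B (not in A)
Elements: {1, 2, 8, 14}

Elements only in B (not in A): {1, 2, 8, 14}


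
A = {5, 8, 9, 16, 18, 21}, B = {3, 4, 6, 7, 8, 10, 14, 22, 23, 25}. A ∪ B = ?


A ∪ B = all elements in A or B (or both)
A = {5, 8, 9, 16, 18, 21}
B = {3, 4, 6, 7, 8, 10, 14, 22, 23, 25}
A ∪ B = {3, 4, 5, 6, 7, 8, 9, 10, 14, 16, 18, 21, 22, 23, 25}

A ∪ B = {3, 4, 5, 6, 7, 8, 9, 10, 14, 16, 18, 21, 22, 23, 25}


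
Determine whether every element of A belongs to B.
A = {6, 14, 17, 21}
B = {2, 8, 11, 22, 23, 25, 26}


A ⊆ B means every element of A is in B.
Elements in A not in B: {6, 14, 17, 21}
So A ⊄ B.

No, A ⊄ B


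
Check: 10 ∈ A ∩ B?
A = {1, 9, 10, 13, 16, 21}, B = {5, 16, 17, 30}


A = {1, 9, 10, 13, 16, 21}, B = {5, 16, 17, 30}
A ∩ B = elements in both A and B
A ∩ B = {16}
Checking if 10 ∈ A ∩ B
10 is not in A ∩ B → False

10 ∉ A ∩ B


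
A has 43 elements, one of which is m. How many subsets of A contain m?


Subsets of A containing m correspond to subsets of A \ {m}, which has 42 elements.
Count = 2^(n-1) = 2^42
= 4398046511104

Number of subsets containing m = 4398046511104


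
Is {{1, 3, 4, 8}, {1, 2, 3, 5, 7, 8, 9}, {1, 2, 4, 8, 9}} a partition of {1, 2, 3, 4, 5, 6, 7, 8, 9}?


A partition requires: (1) non-empty parts, (2) pairwise disjoint, (3) union = U
Parts: {1, 3, 4, 8}, {1, 2, 3, 5, 7, 8, 9}, {1, 2, 4, 8, 9}
Union of parts: {1, 2, 3, 4, 5, 7, 8, 9}
U = {1, 2, 3, 4, 5, 6, 7, 8, 9}
All non-empty? True
Pairwise disjoint? False
Covers U? False

No, not a valid partition


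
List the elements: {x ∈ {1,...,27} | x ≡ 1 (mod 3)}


Checking each candidate:
Condition: x in {1,...,27} with x ≡ 1 (mod 3)
Result = {1, 4, 7, 10, 13, 16, 19, 22, 25}

{1, 4, 7, 10, 13, 16, 19, 22, 25}


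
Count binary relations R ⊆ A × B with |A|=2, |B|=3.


A relation from A to B is any subset of A × B.
|A × B| = 2 × 3 = 6
# relations = 2^|A × B| = 2^6 = 64

Number of relations = 64


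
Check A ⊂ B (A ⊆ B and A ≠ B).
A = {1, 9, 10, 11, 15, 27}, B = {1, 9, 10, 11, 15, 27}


A ⊂ B requires: A ⊆ B AND A ≠ B.
A ⊆ B? Yes
A = B? Yes
A = B, so A is not a PROPER subset.

No, A is not a proper subset of B


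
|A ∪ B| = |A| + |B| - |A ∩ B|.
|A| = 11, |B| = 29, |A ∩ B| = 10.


|A ∪ B| = |A| + |B| - |A ∩ B|
= 11 + 29 - 10
= 30

|A ∪ B| = 30


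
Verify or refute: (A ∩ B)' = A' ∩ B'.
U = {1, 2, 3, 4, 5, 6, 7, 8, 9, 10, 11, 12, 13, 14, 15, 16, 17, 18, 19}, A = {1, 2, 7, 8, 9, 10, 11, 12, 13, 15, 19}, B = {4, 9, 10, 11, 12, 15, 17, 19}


LHS: A ∩ B = {9, 10, 11, 12, 15, 19}
(A ∩ B)' = U \ (A ∩ B) = {1, 2, 3, 4, 5, 6, 7, 8, 13, 14, 16, 17, 18}
A' = {3, 4, 5, 6, 14, 16, 17, 18}, B' = {1, 2, 3, 5, 6, 7, 8, 13, 14, 16, 18}
Claimed RHS: A' ∩ B' = {3, 5, 6, 14, 16, 18}
Identity is INVALID: LHS = {1, 2, 3, 4, 5, 6, 7, 8, 13, 14, 16, 17, 18} but the RHS claimed here equals {3, 5, 6, 14, 16, 18}. The correct form is (A ∩ B)' = A' ∪ B'.

Identity is invalid: (A ∩ B)' = {1, 2, 3, 4, 5, 6, 7, 8, 13, 14, 16, 17, 18} but A' ∩ B' = {3, 5, 6, 14, 16, 18}. The correct De Morgan law is (A ∩ B)' = A' ∪ B'.


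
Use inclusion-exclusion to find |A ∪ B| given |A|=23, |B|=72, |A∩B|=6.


|A ∪ B| = |A| + |B| - |A ∩ B|
= 23 + 72 - 6
= 89

|A ∪ B| = 89


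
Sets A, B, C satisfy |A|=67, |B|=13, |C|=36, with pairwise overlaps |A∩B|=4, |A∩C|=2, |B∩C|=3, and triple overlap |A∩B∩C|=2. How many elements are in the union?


|A∪B∪C| = |A|+|B|+|C| - |A∩B|-|A∩C|-|B∩C| + |A∩B∩C|
= 67+13+36 - 4-2-3 + 2
= 116 - 9 + 2
= 109

|A ∪ B ∪ C| = 109


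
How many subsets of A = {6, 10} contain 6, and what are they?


A subset of A contains 6 iff the remaining 1 elements form any subset of A \ {6}.
Count: 2^(n-1) = 2^1 = 2
Subsets containing 6: {6}, {6, 10}

Subsets containing 6 (2 total): {6}, {6, 10}


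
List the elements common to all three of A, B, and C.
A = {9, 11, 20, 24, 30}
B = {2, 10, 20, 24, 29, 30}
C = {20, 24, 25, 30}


A ∩ B = {20, 24, 30}
(A ∩ B) ∩ C = {20, 24, 30}

A ∩ B ∩ C = {20, 24, 30}


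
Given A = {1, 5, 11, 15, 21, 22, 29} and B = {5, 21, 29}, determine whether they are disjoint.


Disjoint means A ∩ B = ∅.
A ∩ B = {5, 21, 29}
A ∩ B ≠ ∅, so A and B are NOT disjoint.

No, A and B are not disjoint (A ∩ B = {5, 21, 29})


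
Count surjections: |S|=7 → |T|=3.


n = |S| = 7, k = |T| = 3. Surjections via inclusion-exclusion:
S(n,k) = Σ(-1)^i × C(k,i) × (k-i)^n, i=0 to k
i=0: (-1)^0×C(3,0)×3^7 = 2187
i=1: (-1)^1×C(3,1)×2^7 = -384
i=2: (-1)^2×C(3,2)×1^7 = 3
i=3: (-1)^3×C(3,3)×0^7 = 0
Total = 1806

Number of surjections = 1806


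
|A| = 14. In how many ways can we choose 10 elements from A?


C(n,k) = n! / (k!(n-k)!)
C(14,10) = 14! / (10!4!)
= 1001

C(14,10) = 1001


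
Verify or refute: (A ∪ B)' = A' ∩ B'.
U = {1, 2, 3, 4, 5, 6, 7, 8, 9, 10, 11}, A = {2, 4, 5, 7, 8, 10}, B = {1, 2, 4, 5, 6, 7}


LHS: A ∪ B = {1, 2, 4, 5, 6, 7, 8, 10}
(A ∪ B)' = U \ (A ∪ B) = {3, 9, 11}
A' = {1, 3, 6, 9, 11}, B' = {3, 8, 9, 10, 11}
Claimed RHS: A' ∩ B' = {3, 9, 11}
Identity is VALID: LHS = RHS = {3, 9, 11} ✓

Identity is valid. (A ∪ B)' = A' ∩ B' = {3, 9, 11}


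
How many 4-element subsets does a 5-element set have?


C(n,k) = n! / (k!(n-k)!)
C(5,4) = 5! / (4!1!)
= 5

C(5,4) = 5


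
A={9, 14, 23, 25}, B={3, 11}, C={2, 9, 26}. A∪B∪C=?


A ∪ B = {3, 9, 11, 14, 23, 25}
(A ∪ B) ∪ C = {2, 3, 9, 11, 14, 23, 25, 26}

A ∪ B ∪ C = {2, 3, 9, 11, 14, 23, 25, 26}


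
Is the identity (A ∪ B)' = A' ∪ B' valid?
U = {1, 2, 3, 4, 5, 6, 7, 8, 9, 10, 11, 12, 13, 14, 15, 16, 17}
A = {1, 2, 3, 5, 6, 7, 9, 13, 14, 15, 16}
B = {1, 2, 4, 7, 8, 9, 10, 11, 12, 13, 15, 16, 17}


LHS: A ∪ B = {1, 2, 3, 4, 5, 6, 7, 8, 9, 10, 11, 12, 13, 14, 15, 16, 17}
(A ∪ B)' = U \ (A ∪ B) = ∅
A' = {4, 8, 10, 11, 12, 17}, B' = {3, 5, 6, 14}
Claimed RHS: A' ∪ B' = {3, 4, 5, 6, 8, 10, 11, 12, 14, 17}
Identity is INVALID: LHS = ∅ but the RHS claimed here equals {3, 4, 5, 6, 8, 10, 11, 12, 14, 17}. The correct form is (A ∪ B)' = A' ∩ B'.

Identity is invalid: (A ∪ B)' = ∅ but A' ∪ B' = {3, 4, 5, 6, 8, 10, 11, 12, 14, 17}. The correct De Morgan law is (A ∪ B)' = A' ∩ B'.


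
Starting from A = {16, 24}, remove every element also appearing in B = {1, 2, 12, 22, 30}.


A \ B = elements in A but not in B
A = {16, 24}
B = {1, 2, 12, 22, 30}
Remove from A any elements in B
A \ B = {16, 24}

A \ B = {16, 24}


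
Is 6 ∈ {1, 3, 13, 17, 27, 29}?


A = {1, 3, 13, 17, 27, 29}
Checking if 6 is in A
6 is not in A → False

6 ∉ A


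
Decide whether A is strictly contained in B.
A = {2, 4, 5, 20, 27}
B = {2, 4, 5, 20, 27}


A ⊂ B requires: A ⊆ B AND A ≠ B.
A ⊆ B? Yes
A = B? Yes
A = B, so A is not a PROPER subset.

No, A is not a proper subset of B


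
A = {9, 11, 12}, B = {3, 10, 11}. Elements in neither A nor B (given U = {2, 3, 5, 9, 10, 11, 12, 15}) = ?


A = {9, 11, 12}
B = {3, 10, 11}
Region: in neither A nor B (given U = {2, 3, 5, 9, 10, 11, 12, 15})
Elements: {2, 5, 15}

Elements in neither A nor B (given U = {2, 3, 5, 9, 10, 11, 12, 15}): {2, 5, 15}


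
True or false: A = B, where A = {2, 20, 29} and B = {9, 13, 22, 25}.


Two sets are equal iff they have exactly the same elements.
A = {2, 20, 29}
B = {9, 13, 22, 25}
Differences: {2, 9, 13, 20, 22, 25, 29}
A ≠ B

No, A ≠ B


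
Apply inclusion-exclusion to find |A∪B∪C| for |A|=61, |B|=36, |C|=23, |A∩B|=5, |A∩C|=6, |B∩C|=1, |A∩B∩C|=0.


|A∪B∪C| = |A|+|B|+|C| - |A∩B|-|A∩C|-|B∩C| + |A∩B∩C|
= 61+36+23 - 5-6-1 + 0
= 120 - 12 + 0
= 108

|A ∪ B ∪ C| = 108


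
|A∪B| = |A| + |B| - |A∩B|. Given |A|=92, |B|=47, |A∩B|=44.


|A ∪ B| = |A| + |B| - |A ∩ B|
= 92 + 47 - 44
= 95

|A ∪ B| = 95


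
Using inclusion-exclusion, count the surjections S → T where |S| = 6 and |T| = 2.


n = |S| = 6, k = |T| = 2. Surjections via inclusion-exclusion:
S(n,k) = Σ(-1)^i × C(k,i) × (k-i)^n, i=0 to k
i=0: (-1)^0×C(2,0)×2^6 = 64
i=1: (-1)^1×C(2,1)×1^6 = -2
i=2: (-1)^2×C(2,2)×0^6 = 0
Total = 62

Number of surjections = 62


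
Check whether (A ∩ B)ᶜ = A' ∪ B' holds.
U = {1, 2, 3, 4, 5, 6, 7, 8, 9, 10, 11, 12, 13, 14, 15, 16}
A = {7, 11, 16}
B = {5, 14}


LHS: A ∩ B = ∅
(A ∩ B)' = U \ (A ∩ B) = {1, 2, 3, 4, 5, 6, 7, 8, 9, 10, 11, 12, 13, 14, 15, 16}
A' = {1, 2, 3, 4, 5, 6, 8, 9, 10, 12, 13, 14, 15}, B' = {1, 2, 3, 4, 6, 7, 8, 9, 10, 11, 12, 13, 15, 16}
Claimed RHS: A' ∪ B' = {1, 2, 3, 4, 5, 6, 7, 8, 9, 10, 11, 12, 13, 14, 15, 16}
Identity is VALID: LHS = RHS = {1, 2, 3, 4, 5, 6, 7, 8, 9, 10, 11, 12, 13, 14, 15, 16} ✓

Identity is valid. (A ∩ B)' = A' ∪ B' = {1, 2, 3, 4, 5, 6, 7, 8, 9, 10, 11, 12, 13, 14, 15, 16}


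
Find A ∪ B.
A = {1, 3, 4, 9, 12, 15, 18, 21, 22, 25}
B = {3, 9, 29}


A ∪ B = all elements in A or B (or both)
A = {1, 3, 4, 9, 12, 15, 18, 21, 22, 25}
B = {3, 9, 29}
A ∪ B = {1, 3, 4, 9, 12, 15, 18, 21, 22, 25, 29}

A ∪ B = {1, 3, 4, 9, 12, 15, 18, 21, 22, 25, 29}


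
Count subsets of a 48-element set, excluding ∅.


Total subsets = 2^n = 2^48 = 281474976710656
Non-empty subsets exclude the empty set: 2^n - 1
= 281474976710656 - 1
= 281474976710655

Number of non-empty subsets = 281474976710655


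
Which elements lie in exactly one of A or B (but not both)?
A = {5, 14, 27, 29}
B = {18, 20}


A △ B = (A \ B) ∪ (B \ A) = elements in exactly one of A or B
A \ B = {5, 14, 27, 29}
B \ A = {18, 20}
A △ B = {5, 14, 18, 20, 27, 29}

A △ B = {5, 14, 18, 20, 27, 29}


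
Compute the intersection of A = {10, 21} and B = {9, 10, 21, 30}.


A ∩ B = elements in both A and B
A = {10, 21}
B = {9, 10, 21, 30}
A ∩ B = {10, 21}

A ∩ B = {10, 21}


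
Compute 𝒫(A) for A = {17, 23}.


|A| = 2, so |P(A)| = 2^2 = 4
Enumerate subsets by cardinality (0 to 2):
∅, {17}, {23}, {17, 23}

P(A) has 4 subsets: ∅, {17}, {23}, {17, 23}


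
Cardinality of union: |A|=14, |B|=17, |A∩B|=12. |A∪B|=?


|A ∪ B| = |A| + |B| - |A ∩ B|
= 14 + 17 - 12
= 19

|A ∪ B| = 19


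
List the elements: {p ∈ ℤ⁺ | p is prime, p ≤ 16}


Checking each candidate:
Condition: primes ≤ 16
Result = {2, 3, 5, 7, 11, 13}

{2, 3, 5, 7, 11, 13}


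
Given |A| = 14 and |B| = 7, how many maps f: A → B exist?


Each of |A| = 14 inputs maps to any of |B| = 7 outputs.
# functions = |B|^|A| = 7^14
= 678223072849

Number of functions = 678223072849


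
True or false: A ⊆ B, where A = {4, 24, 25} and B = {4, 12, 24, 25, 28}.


A ⊆ B means every element of A is in B.
All elements of A are in B.
So A ⊆ B.

Yes, A ⊆ B


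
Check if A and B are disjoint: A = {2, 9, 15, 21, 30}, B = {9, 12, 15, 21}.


Disjoint means A ∩ B = ∅.
A ∩ B = {9, 15, 21}
A ∩ B ≠ ∅, so A and B are NOT disjoint.

No, A and B are not disjoint (A ∩ B = {9, 15, 21})


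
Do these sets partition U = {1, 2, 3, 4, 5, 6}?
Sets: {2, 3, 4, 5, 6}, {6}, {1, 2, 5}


A partition requires: (1) non-empty parts, (2) pairwise disjoint, (3) union = U
Parts: {2, 3, 4, 5, 6}, {6}, {1, 2, 5}
Union of parts: {1, 2, 3, 4, 5, 6}
U = {1, 2, 3, 4, 5, 6}
All non-empty? True
Pairwise disjoint? False
Covers U? True

No, not a valid partition


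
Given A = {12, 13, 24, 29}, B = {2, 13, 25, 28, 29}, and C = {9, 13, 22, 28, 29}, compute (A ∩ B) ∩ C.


A ∩ B = {13, 29}
(A ∩ B) ∩ C = {13, 29}

A ∩ B ∩ C = {13, 29}


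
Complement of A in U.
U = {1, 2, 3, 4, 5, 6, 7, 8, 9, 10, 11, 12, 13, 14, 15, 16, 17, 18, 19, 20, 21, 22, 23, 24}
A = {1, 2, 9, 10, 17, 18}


Aᶜ = U \ A = elements in U but not in A
U = {1, 2, 3, 4, 5, 6, 7, 8, 9, 10, 11, 12, 13, 14, 15, 16, 17, 18, 19, 20, 21, 22, 23, 24}
A = {1, 2, 9, 10, 17, 18}
Aᶜ = {3, 4, 5, 6, 7, 8, 11, 12, 13, 14, 15, 16, 19, 20, 21, 22, 23, 24}

Aᶜ = {3, 4, 5, 6, 7, 8, 11, 12, 13, 14, 15, 16, 19, 20, 21, 22, 23, 24}


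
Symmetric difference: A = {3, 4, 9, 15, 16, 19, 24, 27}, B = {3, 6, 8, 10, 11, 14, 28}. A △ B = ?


A △ B = (A \ B) ∪ (B \ A) = elements in exactly one of A or B
A \ B = {4, 9, 15, 16, 19, 24, 27}
B \ A = {6, 8, 10, 11, 14, 28}
A △ B = {4, 6, 8, 9, 10, 11, 14, 15, 16, 19, 24, 27, 28}

A △ B = {4, 6, 8, 9, 10, 11, 14, 15, 16, 19, 24, 27, 28}


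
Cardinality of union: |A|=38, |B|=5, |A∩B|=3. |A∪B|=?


|A ∪ B| = |A| + |B| - |A ∩ B|
= 38 + 5 - 3
= 40

|A ∪ B| = 40


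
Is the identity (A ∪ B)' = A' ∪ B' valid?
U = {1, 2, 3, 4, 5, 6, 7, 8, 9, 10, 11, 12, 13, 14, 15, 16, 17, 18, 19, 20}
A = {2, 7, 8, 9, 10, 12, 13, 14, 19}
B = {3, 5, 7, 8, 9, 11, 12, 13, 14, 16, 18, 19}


LHS: A ∪ B = {2, 3, 5, 7, 8, 9, 10, 11, 12, 13, 14, 16, 18, 19}
(A ∪ B)' = U \ (A ∪ B) = {1, 4, 6, 15, 17, 20}
A' = {1, 3, 4, 5, 6, 11, 15, 16, 17, 18, 20}, B' = {1, 2, 4, 6, 10, 15, 17, 20}
Claimed RHS: A' ∪ B' = {1, 2, 3, 4, 5, 6, 10, 11, 15, 16, 17, 18, 20}
Identity is INVALID: LHS = {1, 4, 6, 15, 17, 20} but the RHS claimed here equals {1, 2, 3, 4, 5, 6, 10, 11, 15, 16, 17, 18, 20}. The correct form is (A ∪ B)' = A' ∩ B'.

Identity is invalid: (A ∪ B)' = {1, 4, 6, 15, 17, 20} but A' ∪ B' = {1, 2, 3, 4, 5, 6, 10, 11, 15, 16, 17, 18, 20}. The correct De Morgan law is (A ∪ B)' = A' ∩ B'.


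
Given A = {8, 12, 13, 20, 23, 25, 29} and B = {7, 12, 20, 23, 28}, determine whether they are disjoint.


Disjoint means A ∩ B = ∅.
A ∩ B = {12, 20, 23}
A ∩ B ≠ ∅, so A and B are NOT disjoint.

No, A and B are not disjoint (A ∩ B = {12, 20, 23})


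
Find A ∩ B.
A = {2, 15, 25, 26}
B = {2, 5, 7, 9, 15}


A ∩ B = elements in both A and B
A = {2, 15, 25, 26}
B = {2, 5, 7, 9, 15}
A ∩ B = {2, 15}

A ∩ B = {2, 15}


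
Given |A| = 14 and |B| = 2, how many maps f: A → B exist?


Each of |A| = 14 inputs maps to any of |B| = 2 outputs.
# functions = |B|^|A| = 2^14
= 16384

Number of functions = 16384


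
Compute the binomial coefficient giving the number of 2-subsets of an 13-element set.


C(n,k) = n! / (k!(n-k)!)
C(13,2) = 13! / (2!11!)
= 78

C(13,2) = 78


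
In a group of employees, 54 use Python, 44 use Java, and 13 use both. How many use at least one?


|A ∪ B| = |A| + |B| - |A ∩ B|
= 54 + 44 - 13
= 85

|A ∪ B| = 85


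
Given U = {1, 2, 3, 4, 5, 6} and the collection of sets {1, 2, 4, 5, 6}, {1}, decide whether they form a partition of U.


A partition requires: (1) non-empty parts, (2) pairwise disjoint, (3) union = U
Parts: {1, 2, 4, 5, 6}, {1}
Union of parts: {1, 2, 4, 5, 6}
U = {1, 2, 3, 4, 5, 6}
All non-empty? True
Pairwise disjoint? False
Covers U? False

No, not a valid partition


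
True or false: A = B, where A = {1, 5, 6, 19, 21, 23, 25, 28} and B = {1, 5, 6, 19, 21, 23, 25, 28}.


Two sets are equal iff they have exactly the same elements.
A = {1, 5, 6, 19, 21, 23, 25, 28}
B = {1, 5, 6, 19, 21, 23, 25, 28}
Same elements → A = B

Yes, A = B


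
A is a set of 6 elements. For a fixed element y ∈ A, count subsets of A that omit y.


Subsets of A avoiding y are subsets of A \ {y}, which has 5 elements.
Count = 2^(n-1) = 2^5
= 32

Number of subsets avoiding y = 32


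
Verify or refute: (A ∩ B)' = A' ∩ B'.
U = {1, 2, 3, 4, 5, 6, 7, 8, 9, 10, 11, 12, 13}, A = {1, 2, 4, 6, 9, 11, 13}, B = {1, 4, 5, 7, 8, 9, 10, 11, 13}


LHS: A ∩ B = {1, 4, 9, 11, 13}
(A ∩ B)' = U \ (A ∩ B) = {2, 3, 5, 6, 7, 8, 10, 12}
A' = {3, 5, 7, 8, 10, 12}, B' = {2, 3, 6, 12}
Claimed RHS: A' ∩ B' = {3, 12}
Identity is INVALID: LHS = {2, 3, 5, 6, 7, 8, 10, 12} but the RHS claimed here equals {3, 12}. The correct form is (A ∩ B)' = A' ∪ B'.

Identity is invalid: (A ∩ B)' = {2, 3, 5, 6, 7, 8, 10, 12} but A' ∩ B' = {3, 12}. The correct De Morgan law is (A ∩ B)' = A' ∪ B'.


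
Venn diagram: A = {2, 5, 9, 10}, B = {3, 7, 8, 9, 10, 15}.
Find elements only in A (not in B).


A = {2, 5, 9, 10}
B = {3, 7, 8, 9, 10, 15}
Region: only in A (not in B)
Elements: {2, 5}

Elements only in A (not in B): {2, 5}


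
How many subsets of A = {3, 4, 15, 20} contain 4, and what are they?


A subset of A contains 4 iff the remaining 3 elements form any subset of A \ {4}.
Count: 2^(n-1) = 2^3 = 8
Subsets containing 4: {4}, {3, 4}, {4, 15}, {4, 20}, {3, 4, 15}, {3, 4, 20}, {4, 15, 20}, {3, 4, 15, 20}

Subsets containing 4 (8 total): {4}, {3, 4}, {4, 15}, {4, 20}, {3, 4, 15}, {3, 4, 20}, {4, 15, 20}, {3, 4, 15, 20}


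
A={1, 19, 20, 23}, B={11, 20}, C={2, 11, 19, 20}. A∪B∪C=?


A ∪ B = {1, 11, 19, 20, 23}
(A ∪ B) ∪ C = {1, 2, 11, 19, 20, 23}

A ∪ B ∪ C = {1, 2, 11, 19, 20, 23}


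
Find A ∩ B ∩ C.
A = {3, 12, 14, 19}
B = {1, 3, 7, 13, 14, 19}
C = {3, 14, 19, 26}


A ∩ B = {3, 14, 19}
(A ∩ B) ∩ C = {3, 14, 19}

A ∩ B ∩ C = {3, 14, 19}


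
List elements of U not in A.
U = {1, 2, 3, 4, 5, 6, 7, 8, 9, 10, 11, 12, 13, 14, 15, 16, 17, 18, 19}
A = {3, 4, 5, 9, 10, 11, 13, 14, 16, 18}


Aᶜ = U \ A = elements in U but not in A
U = {1, 2, 3, 4, 5, 6, 7, 8, 9, 10, 11, 12, 13, 14, 15, 16, 17, 18, 19}
A = {3, 4, 5, 9, 10, 11, 13, 14, 16, 18}
Aᶜ = {1, 2, 6, 7, 8, 12, 15, 17, 19}

Aᶜ = {1, 2, 6, 7, 8, 12, 15, 17, 19}


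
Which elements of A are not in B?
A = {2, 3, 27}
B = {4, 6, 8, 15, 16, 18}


A \ B = elements in A but not in B
A = {2, 3, 27}
B = {4, 6, 8, 15, 16, 18}
Remove from A any elements in B
A \ B = {2, 3, 27}

A \ B = {2, 3, 27}


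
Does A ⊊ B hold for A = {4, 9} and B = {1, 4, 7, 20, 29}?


A ⊂ B requires: A ⊆ B AND A ≠ B.
A ⊆ B? No
A ⊄ B, so A is not a proper subset.

No, A is not a proper subset of B


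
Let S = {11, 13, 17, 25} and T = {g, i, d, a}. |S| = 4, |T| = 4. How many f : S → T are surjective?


n = |S| = 4, k = |T| = 4. Surjections via inclusion-exclusion:
S(n,k) = Σ(-1)^i × C(k,i) × (k-i)^n, i=0 to k
i=0: (-1)^0×C(4,0)×4^4 = 256
i=1: (-1)^1×C(4,1)×3^4 = -324
i=2: (-1)^2×C(4,2)×2^4 = 96
i=3: (-1)^3×C(4,3)×1^4 = -4
i=4: (-1)^4×C(4,4)×0^4 = 0
Total = 24

Number of surjections = 24


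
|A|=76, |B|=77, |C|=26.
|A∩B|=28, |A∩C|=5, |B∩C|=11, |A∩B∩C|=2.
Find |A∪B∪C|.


|A∪B∪C| = |A|+|B|+|C| - |A∩B|-|A∩C|-|B∩C| + |A∩B∩C|
= 76+77+26 - 28-5-11 + 2
= 179 - 44 + 2
= 137

|A ∪ B ∪ C| = 137


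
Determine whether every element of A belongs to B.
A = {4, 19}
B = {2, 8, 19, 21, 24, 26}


A ⊆ B means every element of A is in B.
Elements in A not in B: {4}
So A ⊄ B.

No, A ⊄ B


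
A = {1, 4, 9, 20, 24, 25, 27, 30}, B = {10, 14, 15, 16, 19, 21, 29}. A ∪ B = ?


A ∪ B = all elements in A or B (or both)
A = {1, 4, 9, 20, 24, 25, 27, 30}
B = {10, 14, 15, 16, 19, 21, 29}
A ∪ B = {1, 4, 9, 10, 14, 15, 16, 19, 20, 21, 24, 25, 27, 29, 30}

A ∪ B = {1, 4, 9, 10, 14, 15, 16, 19, 20, 21, 24, 25, 27, 29, 30}


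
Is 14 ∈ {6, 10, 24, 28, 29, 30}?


A = {6, 10, 24, 28, 29, 30}
Checking if 14 is in A
14 is not in A → False

14 ∉ A


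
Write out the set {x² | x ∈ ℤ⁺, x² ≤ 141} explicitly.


Checking each candidate:
Condition: positive perfect squares ≤ 141
Result = {1, 4, 9, 16, 25, 36, 49, 64, 81, 100, 121}

{1, 4, 9, 16, 25, 36, 49, 64, 81, 100, 121}


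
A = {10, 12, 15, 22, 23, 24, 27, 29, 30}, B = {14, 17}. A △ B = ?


A △ B = (A \ B) ∪ (B \ A) = elements in exactly one of A or B
A \ B = {10, 12, 15, 22, 23, 24, 27, 29, 30}
B \ A = {14, 17}
A △ B = {10, 12, 14, 15, 17, 22, 23, 24, 27, 29, 30}

A △ B = {10, 12, 14, 15, 17, 22, 23, 24, 27, 29, 30}


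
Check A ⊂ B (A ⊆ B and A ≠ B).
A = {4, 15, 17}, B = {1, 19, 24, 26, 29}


A ⊂ B requires: A ⊆ B AND A ≠ B.
A ⊆ B? No
A ⊄ B, so A is not a proper subset.

No, A is not a proper subset of B


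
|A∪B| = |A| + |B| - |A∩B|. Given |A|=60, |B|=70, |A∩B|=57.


|A ∪ B| = |A| + |B| - |A ∩ B|
= 60 + 70 - 57
= 73

|A ∪ B| = 73


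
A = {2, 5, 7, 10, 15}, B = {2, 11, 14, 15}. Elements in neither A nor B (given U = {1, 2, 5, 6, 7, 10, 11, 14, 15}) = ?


A = {2, 5, 7, 10, 15}
B = {2, 11, 14, 15}
Region: in neither A nor B (given U = {1, 2, 5, 6, 7, 10, 11, 14, 15})
Elements: {1, 6}

Elements in neither A nor B (given U = {1, 2, 5, 6, 7, 10, 11, 14, 15}): {1, 6}


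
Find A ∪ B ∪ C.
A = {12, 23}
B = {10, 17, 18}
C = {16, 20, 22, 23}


A ∪ B = {10, 12, 17, 18, 23}
(A ∪ B) ∪ C = {10, 12, 16, 17, 18, 20, 22, 23}

A ∪ B ∪ C = {10, 12, 16, 17, 18, 20, 22, 23}


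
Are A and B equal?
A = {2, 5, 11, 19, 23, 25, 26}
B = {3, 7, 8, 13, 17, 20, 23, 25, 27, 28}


Two sets are equal iff they have exactly the same elements.
A = {2, 5, 11, 19, 23, 25, 26}
B = {3, 7, 8, 13, 17, 20, 23, 25, 27, 28}
Differences: {2, 3, 5, 7, 8, 11, 13, 17, 19, 20, 26, 27, 28}
A ≠ B

No, A ≠ B


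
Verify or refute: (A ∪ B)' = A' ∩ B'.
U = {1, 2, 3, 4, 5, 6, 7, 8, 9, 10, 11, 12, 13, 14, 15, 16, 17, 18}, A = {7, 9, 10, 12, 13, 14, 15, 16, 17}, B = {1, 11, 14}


LHS: A ∪ B = {1, 7, 9, 10, 11, 12, 13, 14, 15, 16, 17}
(A ∪ B)' = U \ (A ∪ B) = {2, 3, 4, 5, 6, 8, 18}
A' = {1, 2, 3, 4, 5, 6, 8, 11, 18}, B' = {2, 3, 4, 5, 6, 7, 8, 9, 10, 12, 13, 15, 16, 17, 18}
Claimed RHS: A' ∩ B' = {2, 3, 4, 5, 6, 8, 18}
Identity is VALID: LHS = RHS = {2, 3, 4, 5, 6, 8, 18} ✓

Identity is valid. (A ∪ B)' = A' ∩ B' = {2, 3, 4, 5, 6, 8, 18}


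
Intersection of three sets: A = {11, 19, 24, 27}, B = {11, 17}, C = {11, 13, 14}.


A ∩ B = {11}
(A ∩ B) ∩ C = {11}

A ∩ B ∩ C = {11}


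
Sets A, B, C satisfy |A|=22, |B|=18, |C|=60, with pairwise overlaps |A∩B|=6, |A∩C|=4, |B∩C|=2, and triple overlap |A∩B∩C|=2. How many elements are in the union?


|A∪B∪C| = |A|+|B|+|C| - |A∩B|-|A∩C|-|B∩C| + |A∩B∩C|
= 22+18+60 - 6-4-2 + 2
= 100 - 12 + 2
= 90

|A ∪ B ∪ C| = 90


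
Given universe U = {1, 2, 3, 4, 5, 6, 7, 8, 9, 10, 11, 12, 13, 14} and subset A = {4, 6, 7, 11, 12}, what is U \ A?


Aᶜ = U \ A = elements in U but not in A
U = {1, 2, 3, 4, 5, 6, 7, 8, 9, 10, 11, 12, 13, 14}
A = {4, 6, 7, 11, 12}
Aᶜ = {1, 2, 3, 5, 8, 9, 10, 13, 14}

Aᶜ = {1, 2, 3, 5, 8, 9, 10, 13, 14}


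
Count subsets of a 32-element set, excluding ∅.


Total subsets = 2^n = 2^32 = 4294967296
Non-empty subsets exclude the empty set: 2^n - 1
= 4294967296 - 1
= 4294967295

Number of non-empty subsets = 4294967295


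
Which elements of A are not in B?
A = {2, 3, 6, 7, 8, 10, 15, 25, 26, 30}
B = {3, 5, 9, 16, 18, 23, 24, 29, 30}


A \ B = elements in A but not in B
A = {2, 3, 6, 7, 8, 10, 15, 25, 26, 30}
B = {3, 5, 9, 16, 18, 23, 24, 29, 30}
Remove from A any elements in B
A \ B = {2, 6, 7, 8, 10, 15, 25, 26}

A \ B = {2, 6, 7, 8, 10, 15, 25, 26}


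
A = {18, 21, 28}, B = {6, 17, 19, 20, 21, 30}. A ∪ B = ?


A ∪ B = all elements in A or B (or both)
A = {18, 21, 28}
B = {6, 17, 19, 20, 21, 30}
A ∪ B = {6, 17, 18, 19, 20, 21, 28, 30}

A ∪ B = {6, 17, 18, 19, 20, 21, 28, 30}


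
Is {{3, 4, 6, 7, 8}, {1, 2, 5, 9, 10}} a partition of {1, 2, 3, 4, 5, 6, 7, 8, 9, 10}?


A partition requires: (1) non-empty parts, (2) pairwise disjoint, (3) union = U
Parts: {3, 4, 6, 7, 8}, {1, 2, 5, 9, 10}
Union of parts: {1, 2, 3, 4, 5, 6, 7, 8, 9, 10}
U = {1, 2, 3, 4, 5, 6, 7, 8, 9, 10}
All non-empty? True
Pairwise disjoint? True
Covers U? True

Yes, valid partition


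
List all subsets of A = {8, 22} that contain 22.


A subset of A contains 22 iff the remaining 1 elements form any subset of A \ {22}.
Count: 2^(n-1) = 2^1 = 2
Subsets containing 22: {22}, {8, 22}

Subsets containing 22 (2 total): {22}, {8, 22}


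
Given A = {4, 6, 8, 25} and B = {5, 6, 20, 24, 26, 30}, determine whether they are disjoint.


Disjoint means A ∩ B = ∅.
A ∩ B = {6}
A ∩ B ≠ ∅, so A and B are NOT disjoint.

No, A and B are not disjoint (A ∩ B = {6})
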